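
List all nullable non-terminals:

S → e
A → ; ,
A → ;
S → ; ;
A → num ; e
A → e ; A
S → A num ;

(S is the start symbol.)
A non-terminal is nullable if it can derive ε (the empty string): either it has an ε-production, or it has a production whose right-hand side consists entirely of nullable non-terminals.

There are no ε-productions, so no non-terminal can derive ε.
No non-terminals are nullable.

Answer: None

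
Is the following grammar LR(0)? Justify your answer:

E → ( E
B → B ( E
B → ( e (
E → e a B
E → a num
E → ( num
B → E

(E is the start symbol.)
Augment with E' → E and build the canonical LR(0) collection (I0 = CLOSURE({[E' → . E]}), then GOTO on every symbol after a dot until no new states appear). It has 16 states:
  I0: { [E → . ( E], [E → . ( num], [E → . a num], [E → . e a B], [E' → . E] }  — shift
  I1: { [E → ( . E], [E → ( . num], [E → . ( E], [E → . ( num], [E → . a num], [E → . e a B] }  — shift
  I2: { [E' → E .] }  — accept
  I3: { [E → a . num] }  — shift
  I4: { [E → e . a B] }  — shift
  I5: { [B → . ( e (], [B → . B ( E], [B → . E], [E → . ( E], [E → . ( num], [E → . a num], [E → . e a B], [E → e a . B] }  — shift
  I6: { [B → ( . e (], [E → ( . E], [E → ( . num], [E → . ( E], [E → . ( num], [E → . a num], [E → . e a B] }  — shift
  I7: { [B → B . ( E], [E → e a B .] }  — shift, reduce
  I8: { [B → E .] }  — reduce
  I9: { [B → B ( . E], [E → . ( E], [E → . ( num], [E → . a num], [E → . e a B] }  — shift
  I10: { [B → B ( E .] }  — reduce
  I11: { [E → ( E .] }  — reduce
  I12: { [B → ( e . (], [E → e . a B] }  — shift
  I13: { [E → ( num .] }  — reduce
  I14: { [B → ( e ( .] }  — reduce
  I15: { [E → a num .] }  — reduce

Conflict in state I7:
  Shift-reduce conflict between [E → e a B .] and [B → B . ( E]
So the grammar is NOT LR(0).

Answer: No. Shift-reduce conflict between [E → e a B .] and [B → B . ( E]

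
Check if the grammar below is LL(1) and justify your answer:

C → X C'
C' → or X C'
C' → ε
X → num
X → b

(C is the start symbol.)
Relevant sets:
  FOLLOW(C') = { $ }

For C':
  PREDICT(C' → or X C') = { 'or' }
  PREDICT(C' → ε) = { $ }
For X:
  PREDICT(X → num) = { 'num' }
  PREDICT(X → b) = { 'b' }
C has a single production, so nothing to check there.

All predict sets are disjoint. The grammar IS LL(1).

Answer: Yes, the grammar is LL(1).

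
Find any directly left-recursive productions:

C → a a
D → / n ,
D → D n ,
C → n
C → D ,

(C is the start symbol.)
Yes, D is left-recursive

Direct left recursion occurs when N → N α for some non-terminal N (the right-hand side begins with the left-hand side itself).

C → a a: starts with a
D → / n ,: starts with '/'
D → D n ,: LEFT RECURSIVE (starts with D)
C → n: starts with n
C → D ,: starts with D

The grammar has direct left recursion on: D.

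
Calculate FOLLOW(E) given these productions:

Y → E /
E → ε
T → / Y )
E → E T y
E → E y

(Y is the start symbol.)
To compute FOLLOW(E), find every occurrence of E on a right-hand side N → α E β: add FIRST(β) \ {ε}, and if β is empty or nullable also add FOLLOW(N). Iterate to a fixed point.

In Y → E /: E is followed by '/', add FIRST('/') \ {ε} = { '/' }
In E → E T y: E is followed by T y, add FIRST(T y) \ {ε} = { '/' }
In E → E y: E is followed by y, add FIRST(y) \ {ε} = { 'y' }

Taking the union: FOLLOW(E) = { '/', 'y' }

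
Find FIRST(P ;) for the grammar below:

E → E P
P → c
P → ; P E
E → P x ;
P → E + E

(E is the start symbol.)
{ ';', 'c' }

FIRST sets of the non-terminals involved (from the grammar, by fixed-point iteration):
  FIRST(P) = { ';', 'c' }

To compute FIRST(P ;), process the symbols left to right:
Symbol P is a non-terminal. Add FIRST(P) \ {ε} = { ';', 'c' }
P is not nullable (ε ∉ FIRST(P)), so stop here.
FIRST(P ;) = { ';', 'c' }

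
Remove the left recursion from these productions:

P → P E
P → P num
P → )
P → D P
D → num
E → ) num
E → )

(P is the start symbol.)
P is directly left-recursive. The standard transformation for
  A → A α₁ | ... | A α_m | β₁ | ... | β_n
is
  A  → β₁ A' | ... | β_n A'
  A' → α₁ A' | ... | α_m A' | ε

P → ) becomes P → ) P'
P → D P becomes P → D P P'
P → P E becomes P' → E P'
P → P num becomes P' → num P'
Add P' → ε

Productions for other non-terminals are unchanged:
  D → num
  E → ) num
  E → )

Resulting grammar:
P → ) P'
P → D P P'
P' → E P'
P' → num P'
P' → ε
D → num
E → ) num
E → )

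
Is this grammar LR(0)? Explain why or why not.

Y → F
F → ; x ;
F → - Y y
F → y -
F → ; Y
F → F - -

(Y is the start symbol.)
Augment with Y' → Y and build the canonical LR(0) collection (I0 = CLOSURE({[Y' → . Y]}), then GOTO on every symbol after a dot until no new states appear). It has 14 states:
  I0: { [F → . - Y y], [F → . ; Y], [F → . ; x ;], [F → . F - -], [F → . y -], [Y → . F], [Y' → . Y] }  — shift
  I1: { [F → - . Y y], [F → . - Y y], [F → . ; Y], [F → . ; x ;], [F → . F - -], [F → . y -], [Y → . F] }  — shift
  I2: { [F → . - Y y], [F → . ; Y], [F → . ; x ;], [F → . F - -], [F → . y -], [F → ; . Y], [F → ; . x ;], [Y → . F] }  — shift
  I3: { [F → F . - -], [Y → F .] }  — shift, reduce
  I4: { [Y' → Y .] }  — accept
  I5: { [F → y . -] }  — shift
  I6: { [F → y - .] }  — reduce
  I7: { [F → F - . -] }  — shift
  I8: { [F → F - - .] }  — reduce
  I9: { [F → ; Y .] }  — reduce
  I10: { [F → ; x . ;] }  — shift
  I11: { [F → ; x ; .] }  — reduce
  I12: { [F → - Y . y] }  — shift
  I13: { [F → - Y y .] }  — reduce

Conflict in state I3:
  Shift-reduce conflict between [Y → F .] and [F → F . - -]
So the grammar is NOT LR(0).

Answer: No. Shift-reduce conflict between [Y → F .] and [F → F . - -]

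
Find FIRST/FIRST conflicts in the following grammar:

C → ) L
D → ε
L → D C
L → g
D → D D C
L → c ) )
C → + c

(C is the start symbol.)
A FIRST/FIRST conflict occurs when two productions N → α and N → β for the same non-terminal have FIRST(α) ∩ FIRST(β) ≠ ∅ (with ε ∈ FIRST of a nullable right-hand side, so two nullable alternatives also conflict).

FIRST sets of the non-terminals at (or reachable through a nullable prefix from) the front of some alternative:
  FIRST(D) = { ')', '+', ε }
  FIRST(C) = { ')', '+' }

Productions for C:
  C → ) L: FIRST = { ')' }
  C → + c: FIRST = { '+' }
Productions for D:
  D → ε: FIRST = { ε }
  D → D D C: FIRST = { ')', '+' }
Productions for L:
  L → D C: FIRST = { ')', '+' }
  L → g: FIRST = { 'g' }
  L → c ) ): FIRST = { 'c' }

All alternatives of each non-terminal have pairwise disjoint FIRST sets.

Answer: No FIRST/FIRST conflicts.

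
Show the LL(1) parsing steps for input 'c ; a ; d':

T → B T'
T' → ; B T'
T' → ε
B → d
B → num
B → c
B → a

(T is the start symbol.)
LL(1) parsing maintains a stack (initially the start symbol over $) and the input. At each step: if the stack top is a terminal, match it against the current input token; if it is a non-terminal N, replace it with the RHS of M[N, lookahead] (the unique production whose predict set contains the lookahead).

Stack is shown with the top on the left.

Stack     Input        Action
-----------------------------
T $       c ; a ; d $  output T → B T'
B T' $    c ; a ; d $  output B → c
c T' $    c ; a ; d $  match 'c'
T' $      ; a ; d $    output T' → ; B T'
; B T' $  ; a ; d $    match ';'
B T' $    a ; d $      output B → a
a T' $    a ; d $      match 'a'
T' $      ; d $        output T' → ; B T'
; B T' $  ; d $        match ';'
B T' $    d $          output B → d
d T' $    d $          match 'd'
T' $      $            output T' → ε
$         $            accept

The string is accepted.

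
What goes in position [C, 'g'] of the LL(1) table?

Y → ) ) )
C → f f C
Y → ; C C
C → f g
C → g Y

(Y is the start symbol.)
C → g Y

To find M[C, 'g'], we find productions for C where 'g' is in the predict set (PREDICT(N → α) = (FIRST(α) \ {ε}) ∪ (FOLLOW(N) if α ⇒* ε)).

C → f f C: PREDICT = { 'f' }
C → f g: PREDICT = { 'f' }
C → g Y: PREDICT = { 'g' }
  'g' is in predict set, so this production goes in M[C, 'g']

M[C, 'g'] = C → g Y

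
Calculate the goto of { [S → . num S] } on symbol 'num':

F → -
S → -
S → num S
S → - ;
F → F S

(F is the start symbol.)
{ [S → . - ;], [S → . -], [S → . num S], [S → num . S] }

GOTO(I, 'num') = CLOSURE({ [A → αX.β] : [A → α.Xβ] ∈ I, X = 'num' })

Items with dot before 'num', with the dot advanced:
  [S → . num S] → [S → num . S]
Closure of the advanced items:
  [S → num . S] has the dot before S: add [S → . -], [S → . num S], [S → . - ;]

GOTO = { [S → . - ;], [S → . -], [S → . num S], [S → num . S] }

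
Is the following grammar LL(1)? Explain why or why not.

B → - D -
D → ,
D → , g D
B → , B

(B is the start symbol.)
For B:
  PREDICT(B → '-' D '-') = { '-' }
  PREDICT(B → ',' B) = { ',' }
For D:
  PREDICT(D → ',') = { ',' }
  PREDICT(D → ',' g D) = { ',' }

Conflict found: Predict set conflict for D: { ',' }
The grammar is NOT LL(1).

Answer: No. Predict set conflict for D: { ',' }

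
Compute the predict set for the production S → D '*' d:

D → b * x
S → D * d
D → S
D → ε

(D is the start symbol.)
{ '*', 'b' }

PREDICT(S → D '*' d) = (FIRST(RHS) \ {ε}) ∪ (FOLLOW(S) if ε ∈ FIRST(RHS), i.e. RHS ⇒* ε)
FIRST(D) = { '*', 'b', ε }
FIRST(D '*' d) = { '*', 'b' }
ε ∉ FIRST(D '*' d), so FOLLOW(S) is not added.
PREDICT(S → D '*' d) = { '*', 'b' }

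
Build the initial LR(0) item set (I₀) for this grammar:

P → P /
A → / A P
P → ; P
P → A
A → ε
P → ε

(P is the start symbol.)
First, augment the grammar with P' → P
I₀ = CLOSURE({ [P' → . P] }):
  [P' → . P] has the dot before P: add [P → . P /], [P → . ; P], [P → . A], [P → .]
  [P → . A] has the dot before A: add [A → . / A P], [A → .]
No further items can be added.

I₀ = { [A → . / A P], [A → .], [P → . ; P], [P → . A], [P → . P /], [P → .], [P' → . P] }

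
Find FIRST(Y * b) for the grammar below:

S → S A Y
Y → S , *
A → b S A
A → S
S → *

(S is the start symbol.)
FIRST sets of the non-terminals involved (from the grammar, by fixed-point iteration):
  FIRST(Y) = { '*' }

To compute FIRST(Y * b), process the symbols left to right:
Symbol Y is a non-terminal. Add FIRST(Y) \ {ε} = { '*' }
Y is not nullable (ε ∉ FIRST(Y)), so stop here.
FIRST(Y * b) = { '*' }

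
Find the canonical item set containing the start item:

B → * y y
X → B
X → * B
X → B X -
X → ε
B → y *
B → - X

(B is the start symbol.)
First, augment the grammar with B' → B
I₀ = CLOSURE({ [B' → . B] }):
  [B' → . B] has the dot before B: add [B → . * y y], [B → . y *], [B → . - X]
No further items can be added.

I₀ = { [B → . * y y], [B → . - X], [B → . y *], [B' → . B] }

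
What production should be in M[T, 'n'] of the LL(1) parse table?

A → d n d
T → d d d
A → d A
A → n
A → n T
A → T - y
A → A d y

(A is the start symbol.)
To find M[T, 'n'], we find productions for T where 'n' is in the predict set (PREDICT(N → α) = (FIRST(α) \ {ε}) ∪ (FOLLOW(N) if α ⇒* ε)).

T → d d d: PREDICT = { 'd' }

M[T, 'n'] is empty (no production applies)

Answer: Empty (error entry)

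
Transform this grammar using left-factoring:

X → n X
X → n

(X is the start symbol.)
Left-factoring transforms A → αβ₁ | αβ₂ into A → αA' and A' → β₁ | β₂
(α is the longest common prefix among the alternatives). Repeat until
no nonterminal has two alternatives with a common prefix.

Round 1: X has alternatives sharing prefix 'n'. Introduce X': X → n X'
  Add: X' → X
  Add: X' → ε

No remaining common prefixes — done.

Resulting grammar:
X → n X'
X' → X
X' → ε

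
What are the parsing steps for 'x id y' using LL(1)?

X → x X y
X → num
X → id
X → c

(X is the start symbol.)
Stack is shown with the top on the left.

Stack    Input     Action
-------------------------
X $      x id y $  output X → x X y
x X y $  x id y $  match 'x'
X y $    id y $    output X → id
id y $   id y $    match 'id'
y $      y $       match 'y'
$        $         accept

The string is accepted.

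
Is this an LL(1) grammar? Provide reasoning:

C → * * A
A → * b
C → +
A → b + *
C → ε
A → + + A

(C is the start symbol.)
Yes, the grammar is LL(1).

A grammar is LL(1) if for each non-terminal N with multiple productions, the predict sets of those productions are pairwise disjoint, where PREDICT(N → α) = (FIRST(α) \ {ε}) ∪ (FOLLOW(N) if α ⇒* ε).

Relevant sets:
  FOLLOW(C) = { $ }

For C:
  PREDICT(C → '*' '*' A) = { '*' }
  PREDICT(C → '+') = { '+' }
  PREDICT(C → ε) = { $ }
For A:
  PREDICT(A → '*' b) = { '*' }
  PREDICT(A → b '+' '*') = { 'b' }
  PREDICT(A → '+' '+' A) = { '+' }

All predict sets are disjoint. The grammar IS LL(1).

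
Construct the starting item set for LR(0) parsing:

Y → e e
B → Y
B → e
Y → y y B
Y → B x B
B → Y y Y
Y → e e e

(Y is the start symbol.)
First, augment the grammar with Y' → Y
I₀ = CLOSURE({ [Y' → . Y] }):
  [Y' → . Y] has the dot before Y: add [Y → . e e], [Y → . y y B], [Y → . B x B], [Y → . e e e]
  [Y → . B x B] has the dot before B: add [B → . Y], [B → . e], [B → . Y y Y]
No further items can be added.

I₀ = { [B → . Y y Y], [B → . Y], [B → . e], [Y → . B x B], [Y → . e e e], [Y → . e e], [Y → . y y B], [Y' → . Y] }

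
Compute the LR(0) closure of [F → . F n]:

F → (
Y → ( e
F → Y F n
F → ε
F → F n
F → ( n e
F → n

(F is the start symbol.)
{ [F → . ( n e], [F → . (], [F → . F n], [F → . Y F n], [F → . n], [F → .], [Y → . ( e] }

To compute CLOSURE, for each item [A → α.Bβ] where B is a non-terminal, add [B → .γ] for all productions B → γ; repeat for the newly added items until nothing changes.

Start with: [F → . F n]
  [F → . F n] has the dot before F: add [F → . (], [F → . Y F n], [F → .], [F → . ( n e], [F → . n]
  [F → . Y F n] has the dot before Y: add [Y → . ( e]
No further items can be added.

CLOSURE = { [F → . ( n e], [F → . (], [F → . F n], [F → . Y F n], [F → . n], [F → .], [Y → . ( e] }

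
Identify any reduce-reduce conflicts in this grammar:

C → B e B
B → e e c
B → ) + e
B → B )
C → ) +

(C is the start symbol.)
A reduce-reduce conflict occurs when an LR(0) state has two complete items [A → α .] and [B → β .] — both call for a reduction, and with no lookahead the parser cannot choose between them.

Augment with C' → C and build the canonical LR(0) collection (I0 = CLOSURE({[C' → . C]}), then GOTO on every symbol after a dot until no new states appear). It has 14 states:
  I0: { [B → . ) + e], [B → . B )], [B → . e e c], [C → . ) +], [C → . B e B], [C' → . C] }  — shift
  I1: { [B → ) . + e], [C → ) . +] }  — shift
  I2: { [B → B . )], [C → B . e B] }  — shift
  I3: { [C' → C .] }  — accept
  I4: { [B → e . e c] }  — shift
  I5: { [B → e e . c] }  — shift
  I6: { [B → e e c .] }  — reduce
  I7: { [B → B ) .] }  — reduce
  I8: { [B → . ) + e], [B → . B )], [B → . e e c], [C → B e . B] }  — shift
  I9: { [B → ) . + e] }  — shift
  I10: { [B → B . )], [C → B e B .] }  — shift, reduce
  I11: { [B → ) + . e] }  — shift
  I12: { [B → ) + e .] }  — reduce
  I13: { [B → ) + . e], [C → ) + .] }  — shift, reduce

No state contains more than one complete item.

Answer: No reduce-reduce conflicts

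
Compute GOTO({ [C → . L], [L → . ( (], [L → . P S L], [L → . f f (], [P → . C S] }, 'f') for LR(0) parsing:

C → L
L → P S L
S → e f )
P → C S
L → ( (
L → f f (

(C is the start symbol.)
GOTO(I, 'f') = CLOSURE({ [A → αX.β] : [A → α.Xβ] ∈ I, X = 'f' })

Items with dot before 'f', with the dot advanced:
  [L → . f f (] → [L → f . f (]
Closure adds nothing (no advanced item has the dot before a non-terminal).

GOTO = { [L → f . f (] }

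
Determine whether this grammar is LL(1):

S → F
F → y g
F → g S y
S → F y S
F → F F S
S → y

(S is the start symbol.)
No. Predict set conflict for S: { 'g', 'y' }

Relevant sets:
  FIRST(F) = { 'g', 'y' }

For S:
  PREDICT(S → F) = { 'g', 'y' }
  PREDICT(S → F y S) = { 'g', 'y' }
  PREDICT(S → y) = { 'y' }
For F:
  PREDICT(F → y g) = { 'y' }
  PREDICT(F → g S y) = { 'g' }
  PREDICT(F → F F S) = { 'g', 'y' }

Conflict found: Predict set conflict for S: { 'g', 'y' }
The grammar is NOT LL(1).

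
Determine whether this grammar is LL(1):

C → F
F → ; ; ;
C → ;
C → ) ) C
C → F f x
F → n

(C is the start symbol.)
No. Predict set conflict for C: { ';' }

Relevant sets:
  FIRST(F) = { ';', 'n' }

For C:
  PREDICT(C → F) = { ';', 'n' }
  PREDICT(C → ';') = { ';' }
  PREDICT(C → ')' ')' C) = { ')' }
  PREDICT(C → F f x) = { ';', 'n' }
For F:
  PREDICT(F → ';' ';' ';') = { ';' }
  PREDICT(F → n) = { 'n' }

Conflict found: Predict set conflict for C: { ';' }
The grammar is NOT LL(1).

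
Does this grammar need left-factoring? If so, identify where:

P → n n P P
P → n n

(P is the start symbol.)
Yes, P has productions with common prefix 'n n'

Left-factoring is needed when two productions for the same non-terminal
share a common prefix on the right-hand side.

Productions for P:
  P → n n P P
  P → n n

Found common prefix 'n n' in productions for P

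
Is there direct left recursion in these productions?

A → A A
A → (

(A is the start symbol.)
A → A A: LEFT RECURSIVE (starts with A)
A → (: starts with '('

The grammar has direct left recursion on: A.

Answer: Yes, A is left-recursive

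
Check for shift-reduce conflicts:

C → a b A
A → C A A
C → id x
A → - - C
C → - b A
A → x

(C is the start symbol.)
No shift-reduce conflicts

Augment with C' → C and build the canonical LR(0) collection (I0 = CLOSURE({[C' → . C]}), then GOTO on every symbol after a dot until no new states appear). It has 17 states:
  I0: { [C → . - b A], [C → . a b A], [C → . id x], [C' → . C] }  — shift
  I1: { [C → - . b A] }  — shift
  I2: { [C' → C .] }  — accept
  I3: { [C → a . b A] }  — shift
  I4: { [C → id . x] }  — shift
  I5: { [C → id x .] }  — reduce
  I6: { [A → . - - C], [A → . C A A], [A → . x], [C → . - b A], [C → . a b A], [C → . id x], [C → a b . A] }  — shift
  I7: { [A → - . - C], [C → - . b A] }  — shift
  I8: { [C → a b A .] }  — reduce
  I9: { [A → . - - C], [A → . C A A], [A → . x], [A → C . A A], [C → . - b A], [C → . a b A], [C → . id x] }  — shift
  I10: { [A → x .] }  — reduce
  I11: { [A → . - - C], [A → . C A A], [A → . x], [A → C A . A], [C → . - b A], [C → . a b A], [C → . id x] }  — shift
  I12: { [A → C A A .] }  — reduce
  I13: { [A → - - . C], [C → . - b A], [C → . a b A], [C → . id x] }  — shift
  I14: { [A → . - - C], [A → . C A A], [A → . x], [C → - b . A], [C → . - b A], [C → . a b A], [C → . id x] }  — shift
  I15: { [C → - b A .] }  — reduce
  I16: { [A → - - C .] }  — reduce

No state contains both a complete item and a shift item.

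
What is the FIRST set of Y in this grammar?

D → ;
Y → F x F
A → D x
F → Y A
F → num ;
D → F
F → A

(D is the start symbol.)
{ ';', 'num' }

To compute FIRST(Y), examine every production with Y on the left-hand side, reading each right-hand side left to right until a non-nullable symbol is reached.

FIRST sets of the other non-terminals involved (by the same procedure, iterated to a fixed point):
  FIRST(F) = { ';', 'num' }

From Y → F x F:
  - F is a non-terminal: add FIRST(F) \ {ε} = { ';', 'num' }
    F is not nullable, so stop

Collecting: FIRST(Y) = { ';', 'num' }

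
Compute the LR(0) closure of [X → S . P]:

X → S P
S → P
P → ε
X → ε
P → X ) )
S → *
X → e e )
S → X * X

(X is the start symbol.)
{ [P → . X ) )], [P → .], [S → . *], [S → . P], [S → . X * X], [X → . S P], [X → . e e )], [X → .], [X → S . P] }

To compute CLOSURE, for each item [A → α.Bβ] where B is a non-terminal, add [B → .γ] for all productions B → γ; repeat for the newly added items until nothing changes.

Start with: [X → S . P]
  [X → S . P] has the dot before P: add [P → .], [P → . X ) )]
  [P → . X ) )] has the dot before X: add [X → . S P], [X → .], [X → . e e )]
  [X → . S P] has the dot before S: add [S → . P], [S → . *], [S → . X * X]
No further items can be added.

CLOSURE = { [P → . X ) )], [P → .], [S → . *], [S → . P], [S → . X * X], [X → . S P], [X → . e e )], [X → .], [X → S . P] }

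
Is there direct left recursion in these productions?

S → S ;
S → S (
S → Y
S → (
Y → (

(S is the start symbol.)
Yes, S is left-recursive

S → S ;: LEFT RECURSIVE (starts with S)
S → S (: LEFT RECURSIVE (starts with S)
S → Y: starts with Y
S → (: starts with '('
Y → (: starts with '('

The grammar has direct left recursion on: S.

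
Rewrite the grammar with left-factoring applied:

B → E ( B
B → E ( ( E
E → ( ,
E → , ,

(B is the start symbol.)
B → E ( B'
B' → B
B' → ( E
E → ( ,
E → , ,

Left-factoring transforms A → αβ₁ | αβ₂ into A → αA' and A' → β₁ | β₂
(α is the longest common prefix among the alternatives). Repeat until
no nonterminal has two alternatives with a common prefix.

Round 1: B has alternatives sharing prefix 'E ('. Introduce B': B → E ( B'
  Add: B' → B
  Add: B' → ( E

No remaining common prefixes — done.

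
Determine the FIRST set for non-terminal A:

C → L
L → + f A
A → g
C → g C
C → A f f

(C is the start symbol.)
To compute FIRST(A), examine every production with A on the left-hand side, reading each right-hand side left to right until a non-nullable symbol is reached.

From A → g:
  - g is a terminal: add 'g' and stop

Collecting: FIRST(A) = { 'g' }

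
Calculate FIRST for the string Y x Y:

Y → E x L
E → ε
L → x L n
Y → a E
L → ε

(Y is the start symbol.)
FIRST sets of the non-terminals involved (from the grammar, by fixed-point iteration):
  FIRST(Y) = { 'a', 'x' }

To compute FIRST(Y x Y), process the symbols left to right:
Symbol Y is a non-terminal. Add FIRST(Y) \ {ε} = { 'a', 'x' }
Y is not nullable (ε ∉ FIRST(Y)), so stop here.
FIRST(Y x Y) = { 'a', 'x' }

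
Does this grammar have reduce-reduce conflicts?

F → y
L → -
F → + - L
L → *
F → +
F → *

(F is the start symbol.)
No reduce-reduce conflicts

A reduce-reduce conflict occurs when an LR(0) state has two complete items [A → α .] and [B → β .] — both call for a reduction, and with no lookahead the parser cannot choose between them.

Augment with F' → F and build the canonical LR(0) collection (I0 = CLOSURE({[F' → . F]}), then GOTO on every symbol after a dot until no new states appear). It has 9 states:
  I0: { [F → . *], [F → . + - L], [F → . +], [F → . y], [F' → . F] }  — shift
  I1: { [F → * .] }  — reduce
  I2: { [F → + . - L], [F → + .] }  — shift, reduce
  I3: { [F' → F .] }  — accept
  I4: { [F → y .] }  — reduce
  I5: { [F → + - . L], [L → . *], [L → . -] }  — shift
  I6: { [L → * .] }  — reduce
  I7: { [L → - .] }  — reduce
  I8: { [F → + - L .] }  — reduce

No state contains more than one complete item.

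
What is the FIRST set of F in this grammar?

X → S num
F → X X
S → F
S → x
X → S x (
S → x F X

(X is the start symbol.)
{ 'x' }

To compute FIRST(F), examine every production with F on the left-hand side, reading each right-hand side left to right until a non-nullable symbol is reached.

FIRST sets of the other non-terminals involved (by the same procedure, iterated to a fixed point):
  FIRST(X) = { 'x' }

From F → X X:
  - X is a non-terminal: add FIRST(X) \ {ε} = { 'x' }
    X is not nullable, so stop

Collecting: FIRST(F) = { 'x' }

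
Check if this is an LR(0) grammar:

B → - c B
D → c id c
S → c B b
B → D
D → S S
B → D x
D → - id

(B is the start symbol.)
A grammar is LR(0) if no state in the canonical LR(0) collection has:
  - both a shift item (dot before a terminal) and a complete item (shift-reduce conflict), or
  - two or more complete items (reduce-reduce conflict; the accept item [B' → B .] counts as a complete item here).

Augment with B' → B and build the canonical LR(0) collection (I0 = CLOSURE({[B' → . B]}), then GOTO on every symbol after a dot until no new states appear). It has 16 states:
  I0: { [B → . - c B], [B → . D x], [B → . D], [B' → . B], [D → . - id], [D → . S S], [D → . c id c], [S → . c B b] }  — shift
  I1: { [B → - . c B], [D → - . id] }  — shift
  I2: { [B' → B .] }  — accept
  I3: { [B → D . x], [B → D .] }  — shift, reduce
  I4: { [D → S . S], [S → . c B b] }  — shift
  I5: { [B → . - c B], [B → . D x], [B → . D], [D → . - id], [D → . S S], [D → . c id c], [D → c . id c], [S → . c B b], [S → c . B b] }  — shift
  I6: { [S → c B . b] }  — shift
  I7: { [D → c id . c] }  — shift
  I8: { [D → c id c .] }  — reduce
  I9: { [S → c B b .] }  — reduce
  I10: { [D → S S .] }  — reduce
  I11: { [B → . - c B], [B → . D x], [B → . D], [D → . - id], [D → . S S], [D → . c id c], [S → . c B b], [S → c . B b] }  — shift
  I12: { [B → D x .] }  — reduce
  I13: { [B → - c . B], [B → . - c B], [B → . D x], [B → . D], [D → . - id], [D → . S S], [D → . c id c], [S → . c B b] }  — shift
  I14: { [D → - id .] }  — reduce
  I15: { [B → - c B .] }  — reduce

Conflict in state I3:
  Shift-reduce conflict between [B → D .] and [B → D . x]
So the grammar is NOT LR(0).

Answer: No. Shift-reduce conflict between [B → D .] and [B → D . x]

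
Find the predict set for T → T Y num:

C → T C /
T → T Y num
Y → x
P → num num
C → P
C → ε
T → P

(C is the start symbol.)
PREDICT(T → T Y num) = (FIRST(RHS) \ {ε}) ∪ (FOLLOW(T) if ε ∈ FIRST(RHS), i.e. RHS ⇒* ε)
FIRST(T) = { 'num' }
FIRST(T Y num) = { 'num' }
ε ∉ FIRST(T Y num), so FOLLOW(T) is not added.
PREDICT(T → T Y num) = { 'num' }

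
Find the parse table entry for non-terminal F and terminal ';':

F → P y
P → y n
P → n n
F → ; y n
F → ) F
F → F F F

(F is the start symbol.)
To find M[F, ';'], we find productions for F where ';' is in the predict set (PREDICT(N → α) = (FIRST(α) \ {ε}) ∪ (FOLLOW(N) if α ⇒* ε)).

Relevant sets:
  FIRST(P) = { 'n', 'y' }
  FIRST(F) = { ')', ';', 'n', 'y' }

F → P y: PREDICT = { 'n', 'y' }
F → ; y n: PREDICT = { ';' }
  ';' is in predict set, so this production goes in M[F, ';']
F → ) F: PREDICT = { ')' }
F → F F F: PREDICT = { ')', ';', 'n', 'y' }
  ';' is in predict set, so this production goes in M[F, ';']

M[F, ';'] = F → ; y n, F → F F F  (a multiply-defined cell — the grammar is not LL(1))

Answer: F → ; y n, F → F F F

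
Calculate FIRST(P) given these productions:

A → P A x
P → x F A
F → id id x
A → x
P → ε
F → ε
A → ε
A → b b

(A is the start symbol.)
{ 'x', ε }

To compute FIRST(P), examine every production with P on the left-hand side, reading each right-hand side left to right until a non-nullable symbol is reached.

From P → x F A:
  - x is a terminal: add 'x' and stop
From P → ε:
  - ε-production, so ε ∈ FIRST(P)

Collecting: FIRST(P) = { 'x', ε }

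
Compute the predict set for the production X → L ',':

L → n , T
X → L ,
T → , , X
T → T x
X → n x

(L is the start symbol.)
PREDICT(X → L ',') = (FIRST(RHS) \ {ε}) ∪ (FOLLOW(X) if ε ∈ FIRST(RHS), i.e. RHS ⇒* ε)
FIRST(L) = { 'n' }
FIRST(L ',') = { 'n' }
ε ∉ FIRST(L ','), so FOLLOW(X) is not added.
PREDICT(X → L ',') = { 'n' }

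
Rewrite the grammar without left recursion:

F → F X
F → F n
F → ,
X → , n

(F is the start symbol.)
F is directly left-recursive. The standard transformation for
  A → A α₁ | ... | A α_m | β₁ | ... | β_n
is
  A  → β₁ A' | ... | β_n A'
  A' → α₁ A' | ... | α_m A' | ε

F → , becomes F → , F'
F → F X becomes F' → X F'
F → F n becomes F' → n F'
Add F' → ε

Productions for other non-terminals are unchanged:
  X → , n

Resulting grammar:
F → , F'
F' → X F'
F' → n F'
F' → ε
X → , n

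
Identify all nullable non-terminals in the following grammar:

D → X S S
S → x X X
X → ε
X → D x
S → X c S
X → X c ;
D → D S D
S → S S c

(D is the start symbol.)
{ 'X' }

A non-terminal is nullable if it can derive ε (the empty string): either it has an ε-production, or it has a production whose right-hand side consists entirely of nullable non-terminals.

ε-productions: X → ε
So X is immediately nullable.
No further non-terminal can be added: every production for the remaining non-terminals contains a terminal or a non-nullable non-terminal.
Nullable = { 'X' }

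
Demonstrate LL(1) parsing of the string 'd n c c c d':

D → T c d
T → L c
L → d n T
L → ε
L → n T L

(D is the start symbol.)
LL(1) parsing maintains a stack (initially the start symbol over $) and the input. At each step: if the stack top is a terminal, match it against the current input token; if it is a non-terminal N, replace it with the RHS of M[N, lookahead] (the unique production whose predict set contains the lookahead).

Stack is shown with the top on the left.

Stack          Input          Action
------------------------------------
D $            d n c c c d $  output D → T c d
T c d $        d n c c c d $  output T → L c
L c c d $      d n c c c d $  output L → d n T
d n T c c d $  d n c c c d $  match 'd'
n T c c d $    n c c c d $    match 'n'
T c c d $      c c c d $      output T → L c
L c c c d $    c c c d $      output L → ε
c c c d $      c c c d $      match 'c'
c c d $        c c d $        match 'c'
c d $          c d $          match 'c'
d $            d $            match 'd'
$              $              accept

The string is accepted.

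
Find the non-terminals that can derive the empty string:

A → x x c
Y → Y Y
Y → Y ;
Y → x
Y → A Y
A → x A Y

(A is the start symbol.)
There are no ε-productions, so no non-terminal can derive ε.
No non-terminals are nullable.

Answer: None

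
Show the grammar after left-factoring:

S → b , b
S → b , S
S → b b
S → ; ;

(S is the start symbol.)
S → b S'
S' → , S''
S'' → b
S'' → S
S' → b
S → ; ;

Left-factoring transforms A → αβ₁ | αβ₂ into A → αA' and A' → β₁ | β₂
(α is the longest common prefix among the alternatives). Repeat until
no nonterminal has two alternatives with a common prefix.

Round 1: S has alternatives sharing prefix 'b'. Introduce S': S → b S'
  Add: S' → , b
  Add: S' → , S
  Add: S' → b

Round 2: S' has alternatives sharing prefix ','. Introduce S'': S' → , S''
  Add: S'' → b
  Add: S'' → S

No remaining common prefixes — done.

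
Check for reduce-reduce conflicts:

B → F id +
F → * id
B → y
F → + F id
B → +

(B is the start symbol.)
Augment with B' → B and build the canonical LR(0) collection (I0 = CLOSURE({[B' → . B]}), then GOTO on every symbol after a dot until no new states appear). It has 12 states:
  I0: { [B → . +], [B → . F id +], [B → . y], [B' → . B], [F → . * id], [F → . + F id] }  — shift
  I1: { [F → * . id] }  — shift
  I2: { [B → + .], [F → + . F id], [F → . * id], [F → . + F id] }  — shift, reduce
  I3: { [B' → B .] }  — accept
  I4: { [B → F . id +] }  — shift
  I5: { [B → y .] }  — reduce
  I6: { [B → F id . +] }  — shift
  I7: { [B → F id + .] }  — reduce
  I8: { [F → + . F id], [F → . * id], [F → . + F id] }  — shift
  I9: { [F → + F . id] }  — shift
  I10: { [F → + F id .] }  — reduce
  I11: { [F → * id .] }  — reduce

No state contains more than one complete item.

Answer: No reduce-reduce conflicts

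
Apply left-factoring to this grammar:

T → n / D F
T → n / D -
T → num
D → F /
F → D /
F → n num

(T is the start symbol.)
T → n / D T'
T' → F
T' → -
T → num
D → F /
F → D /
F → n num

Left-factoring transforms A → αβ₁ | αβ₂ into A → αA' and A' → β₁ | β₂
(α is the longest common prefix among the alternatives). Repeat until
no nonterminal has two alternatives with a common prefix.

Round 1: T has alternatives sharing prefix 'n / D'. Introduce T': T → n / D T'
  Add: T' → F
  Add: T' → -

No remaining common prefixes — done.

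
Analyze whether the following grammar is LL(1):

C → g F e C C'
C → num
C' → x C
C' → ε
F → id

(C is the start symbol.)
No. Predict set conflict for C': { 'x' }

A grammar is LL(1) if for each non-terminal N with multiple productions, the predict sets of those productions are pairwise disjoint, where PREDICT(N → α) = (FIRST(α) \ {ε}) ∪ (FOLLOW(N) if α ⇒* ε).

Relevant sets:
  FOLLOW(C') = { $, 'x' }

For C:
  PREDICT(C → g F e C C') = { 'g' }
  PREDICT(C → num) = { 'num' }
For C':
  PREDICT(C' → x C) = { 'x' }
  PREDICT(C' → ε) = { $, 'x' }
F has a single production, so nothing to check there.

Conflict found: Predict set conflict for C': { 'x' }
The grammar is NOT LL(1).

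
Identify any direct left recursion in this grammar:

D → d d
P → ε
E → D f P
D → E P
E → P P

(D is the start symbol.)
D → d d: starts with d
P → ε: starts with ε
E → D f P: starts with D
D → E P: starts with E
E → P P: starts with P

No direct left recursion found.

Answer: No direct left recursion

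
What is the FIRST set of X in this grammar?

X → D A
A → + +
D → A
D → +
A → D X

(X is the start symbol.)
{ '+' }

FIRST sets of the other non-terminals involved (by the same procedure, iterated to a fixed point):
  FIRST(D) = { '+' }

From X → D A:
  - D is a non-terminal: add FIRST(D) \ {ε} = { '+' }
    D is not nullable, so stop

Collecting: FIRST(X) = { '+' }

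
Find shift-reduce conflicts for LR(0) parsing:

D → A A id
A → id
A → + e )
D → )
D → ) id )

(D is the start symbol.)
A shift-reduce conflict occurs when an LR(0) state has both:
  - a complete (reduce) item [A → α .] (dot at the end), and
  - a shift item [B → β . c γ] (dot before a terminal).

Augment with D' → D and build the canonical LR(0) collection (I0 = CLOSURE({[D' → . D]}), then GOTO on every symbol after a dot until no new states appear). It has 12 states:
  I0: { [A → . + e )], [A → . id], [D → . ) id )], [D → . )], [D → . A A id], [D' → . D] }  — shift
  I1: { [D → ) . id )], [D → ) .] }  — shift, reduce
  I2: { [A → + . e )] }  — shift
  I3: { [A → . + e )], [A → . id], [D → A . A id] }  — shift
  I4: { [D' → D .] }  — accept
  I5: { [A → id .] }  — reduce
  I6: { [D → A A . id] }  — shift
  I7: { [D → A A id .] }  — reduce
  I8: { [A → + e . )] }  — shift
  I9: { [A → + e ) .] }  — reduce
  I10: { [D → ) id . )] }  — shift
  I11: { [D → ) id ) .] }  — reduce

I1 contains reduce item [D → ) .] and shift item [D → ) . id )] — shift-reduce conflict.

Answer: Yes — I1: [D → ) .] vs [D → ) . id )]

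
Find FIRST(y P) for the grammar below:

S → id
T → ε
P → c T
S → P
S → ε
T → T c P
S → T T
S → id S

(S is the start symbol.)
To compute FIRST(y P), process the symbols left to right:
Symbol y is a terminal. Add 'y' and stop.
FIRST(y P) = { 'y' }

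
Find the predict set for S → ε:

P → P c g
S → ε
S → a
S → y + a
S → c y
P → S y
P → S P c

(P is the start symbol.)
PREDICT(S → ε) = (FIRST(RHS) \ {ε}) ∪ (FOLLOW(S) if ε ∈ FIRST(RHS), i.e. RHS ⇒* ε)
The right-hand side is ε (FIRST(ε) = { ε }), so the predict set is FOLLOW(S) = { 'a', 'c', 'y' }
PREDICT(S → ε) = { 'a', 'c', 'y' }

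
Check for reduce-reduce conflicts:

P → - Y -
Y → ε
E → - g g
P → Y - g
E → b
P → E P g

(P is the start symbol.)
A reduce-reduce conflict occurs when an LR(0) state has two complete items [A → α .] and [B → β .] — both call for a reduction, and with no lookahead the parser cannot choose between them.

Augment with P' → P and build the canonical LR(0) collection (I0 = CLOSURE({[P' → . P]}), then GOTO on every symbol after a dot until no new states appear). It has 14 states:
  I0: { [E → . - g g], [E → . b], [P → . - Y -], [P → . E P g], [P → . Y - g], [P' → . P], [Y → .] }  — shift, reduce
  I1: { [E → - . g g], [P → - . Y -], [Y → .] }  — shift, reduce
  I2: { [E → . - g g], [E → . b], [P → . - Y -], [P → . E P g], [P → . Y - g], [P → E . P g], [Y → .] }  — shift, reduce
  I3: { [P' → P .] }  — accept
  I4: { [P → Y . - g] }  — shift
  I5: { [E → b .] }  — reduce
  I6: { [P → Y - . g] }  — shift
  I7: { [P → Y - g .] }  — reduce
  I8: { [P → E P . g] }  — shift
  I9: { [P → E P g .] }  — reduce
  I10: { [P → - Y . -] }  — shift
  I11: { [E → - g . g] }  — shift
  I12: { [E → - g g .] }  — reduce
  I13: { [P → - Y - .] }  — reduce

No state contains more than one complete item.

Answer: No reduce-reduce conflicts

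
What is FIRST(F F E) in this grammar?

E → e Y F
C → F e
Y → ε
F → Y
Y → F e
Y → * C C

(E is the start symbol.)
{ '*', 'e' }

FIRST sets of the non-terminals involved (from the grammar, by fixed-point iteration):
  FIRST(F) = { '*', 'e', ε }
  FIRST(E) = { 'e' }

To compute FIRST(F F E), process the symbols left to right:
Symbol F is a non-terminal. Add FIRST(F) \ {ε} = { '*', 'e' }
F is nullable (ε ∈ FIRST(F)), continue to the next symbol.
Symbol F is a non-terminal. Add FIRST(F) \ {ε} = { '*', 'e' }
F is nullable (ε ∈ FIRST(F)), continue to the next symbol.
Symbol E is a non-terminal. Add FIRST(E) \ {ε} = { 'e' }
E is not nullable (ε ∉ FIRST(E)), so stop here.
FIRST(F F E) = { '*', 'e' }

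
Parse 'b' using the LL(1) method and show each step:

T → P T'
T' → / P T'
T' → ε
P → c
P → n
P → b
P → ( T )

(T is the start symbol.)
Stack is shown with the top on the left.

Stack   Input  Action
---------------------
T $     b $    output T → P T'
P T' $  b $    output P → b
b T' $  b $    match 'b'
T' $    $      output T' → ε
$       $      accept

The string is accepted.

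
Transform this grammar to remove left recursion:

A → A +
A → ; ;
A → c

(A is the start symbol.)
A → ; ; A'
A → c A'
A' → + A'
A' → ε

A is directly left-recursive. The standard transformation for
  A → A α₁ | ... | A α_m | β₁ | ... | β_n
is
  A  → β₁ A' | ... | β_n A'
  A' → α₁ A' | ... | α_m A' | ε

A → ; ; becomes A → ; ; A'
A → c becomes A → c A'
A → A + becomes A' → + A'
Add A' → ε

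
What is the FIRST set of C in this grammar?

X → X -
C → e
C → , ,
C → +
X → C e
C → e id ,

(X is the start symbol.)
{ '+', ',', 'e' }

To compute FIRST(C), examine every production with C on the left-hand side, reading each right-hand side left to right until a non-nullable symbol is reached.

From C → e:
  - e is a terminal: add 'e' and stop
From C → , ,:
  - ',' is a terminal: add ',' and stop
From C → +:
  - '+' is a terminal: add '+' and stop
From C → e id ,:
  - e is a terminal: add 'e' and stop

Collecting: FIRST(C) = { '+', ',', 'e' }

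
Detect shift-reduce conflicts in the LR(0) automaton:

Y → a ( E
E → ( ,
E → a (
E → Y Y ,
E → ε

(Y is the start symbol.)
A shift-reduce conflict occurs when an LR(0) state has both:
  - a complete (reduce) item [A → α .] (dot at the end), and
  - a shift item [B → β . c γ] (dot before a terminal).

Augment with Y' → Y and build the canonical LR(0) collection (I0 = CLOSURE({[Y' → . Y]}), then GOTO on every symbol after a dot until no new states appear). It has 12 states:
  I0: { [Y → . a ( E], [Y' → . Y] }  — shift
  I1: { [Y' → Y .] }  — accept
  I2: { [Y → a . ( E] }  — shift
  I3: { [E → . ( ,], [E → . Y Y ,], [E → . a (], [E → .], [Y → . a ( E], [Y → a ( . E] }  — shift, reduce
  I4: { [E → ( . ,] }  — shift
  I5: { [Y → a ( E .] }  — reduce
  I6: { [E → Y . Y ,], [Y → . a ( E] }  — shift
  I7: { [E → a . (], [Y → a . ( E] }  — shift
  I8: { [E → . ( ,], [E → . Y Y ,], [E → . a (], [E → .], [E → a ( .], [Y → . a ( E], [Y → a ( . E] }  — shift, 2 reduces
  I9: { [E → Y Y . ,] }  — shift
  I10: { [E → Y Y , .] }  — reduce
  I11: { [E → ( , .] }  — reduce

I3 contains reduce item [E → .] and shift items [E → . ( ,], [E → . a (], [Y → . a ( E] — shift-reduce conflict.
I8 contains reduce items [E → .], [E → a ( .] and shift items [E → . ( ,], [E → . a (], [Y → . a ( E] — shift-reduce conflict.

Answer: Yes — I3: [E → .] vs [E → . ( ,]; I8: [E → .] vs [E → . ( ,]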